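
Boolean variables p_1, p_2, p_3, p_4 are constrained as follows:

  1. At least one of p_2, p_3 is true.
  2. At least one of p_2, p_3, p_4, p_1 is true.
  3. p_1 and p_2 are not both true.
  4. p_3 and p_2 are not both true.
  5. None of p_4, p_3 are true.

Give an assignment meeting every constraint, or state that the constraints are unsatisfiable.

p_1=F, p_2=T, p_3=F, p_4=F

  (1) {p_2, p_3}: 1 true — at least one ✓
  (2) {p_2, p_3, p_4, p_1}: 1 true — at least one ✓
  (3) p_1=F, p_2=T — not both ✓
  (4) p_3=F, p_2=T — not both ✓
  (5) {p_4, p_3}: 0 true — none ✓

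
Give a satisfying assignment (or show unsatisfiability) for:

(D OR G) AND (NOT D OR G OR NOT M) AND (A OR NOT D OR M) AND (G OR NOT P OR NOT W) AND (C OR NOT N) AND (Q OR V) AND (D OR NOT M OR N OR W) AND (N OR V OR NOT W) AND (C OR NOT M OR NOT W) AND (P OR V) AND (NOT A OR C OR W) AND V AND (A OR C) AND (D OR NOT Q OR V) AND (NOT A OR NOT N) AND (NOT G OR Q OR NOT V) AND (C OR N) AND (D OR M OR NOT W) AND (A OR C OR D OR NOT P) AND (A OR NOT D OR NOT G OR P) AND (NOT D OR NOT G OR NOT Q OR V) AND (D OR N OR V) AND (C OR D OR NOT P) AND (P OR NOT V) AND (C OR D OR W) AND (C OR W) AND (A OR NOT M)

N=F; V=T; C=T; M=F; W=F; A=T; G=T; Q=T; P=T; D=T

Unit clause (V) forces V = True.
In (P OR NOT V) only P is left, so P = True.
Set N = False.
  then (C OR N) forces C = True.
Set M = False.
Set W = False.
Set A = True.
Set G = True.
  then (NOT G OR Q OR NOT V) forces Q = True.
Set D = True.
All clauses satisfied.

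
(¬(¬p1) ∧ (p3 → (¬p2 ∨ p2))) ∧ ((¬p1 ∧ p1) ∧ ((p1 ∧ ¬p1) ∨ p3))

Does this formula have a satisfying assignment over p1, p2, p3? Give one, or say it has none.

UNSATISFIABLE

Case p1 = True: the conjunct ¬p1 is False.
Case p1 = False: the conjunct ¬(¬p1) becomes ¬(¬False) = False.
Both cases fail — unsatisfiable.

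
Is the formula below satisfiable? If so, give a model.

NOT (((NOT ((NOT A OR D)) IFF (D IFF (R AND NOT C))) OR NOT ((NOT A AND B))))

R = True, D = False, C = True, B = True, A = False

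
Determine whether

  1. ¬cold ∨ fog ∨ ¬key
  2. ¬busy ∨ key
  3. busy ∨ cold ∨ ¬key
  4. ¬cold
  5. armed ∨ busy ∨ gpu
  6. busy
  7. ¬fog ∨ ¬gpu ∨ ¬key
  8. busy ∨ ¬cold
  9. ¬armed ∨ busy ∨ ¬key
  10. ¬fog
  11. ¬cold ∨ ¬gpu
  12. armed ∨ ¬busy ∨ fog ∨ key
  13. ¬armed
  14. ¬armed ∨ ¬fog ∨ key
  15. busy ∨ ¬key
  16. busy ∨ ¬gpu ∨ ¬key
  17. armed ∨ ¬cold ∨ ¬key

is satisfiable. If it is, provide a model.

Unit clause (¬cold) forces cold = False.
Unit clause (busy) forces busy = True.
Unit clause (¬fog) forces fog = False.
Unit clause (¬armed) forces armed = False.
In (¬busy ∨ key) only key is left, so key = True.
Set gpu = True.
All clauses satisfied.

key: True, cold: False, gpu: True, fog: False, armed: False, busy: True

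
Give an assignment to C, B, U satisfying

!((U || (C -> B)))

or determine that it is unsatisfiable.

C = True; B = False; U = False

  !((U || (C -> B))) = True
    U || (C -> B) = False
      C -> B = False
The formula evaluates to True.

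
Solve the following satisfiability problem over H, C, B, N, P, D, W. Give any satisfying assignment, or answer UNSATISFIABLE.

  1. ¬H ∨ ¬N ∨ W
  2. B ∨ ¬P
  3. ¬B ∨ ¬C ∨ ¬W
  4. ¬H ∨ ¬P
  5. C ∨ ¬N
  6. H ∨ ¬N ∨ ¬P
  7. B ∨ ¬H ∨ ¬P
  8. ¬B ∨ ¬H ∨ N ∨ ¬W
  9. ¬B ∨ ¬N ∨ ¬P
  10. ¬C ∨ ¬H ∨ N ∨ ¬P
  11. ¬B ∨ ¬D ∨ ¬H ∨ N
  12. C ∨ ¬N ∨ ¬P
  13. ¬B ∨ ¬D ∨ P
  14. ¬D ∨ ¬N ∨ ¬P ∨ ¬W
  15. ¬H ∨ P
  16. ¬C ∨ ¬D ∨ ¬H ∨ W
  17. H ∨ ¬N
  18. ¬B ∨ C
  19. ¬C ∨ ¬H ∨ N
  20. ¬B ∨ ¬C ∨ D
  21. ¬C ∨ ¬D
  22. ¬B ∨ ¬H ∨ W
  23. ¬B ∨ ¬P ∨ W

H=F; C=F; B=F; N=F; P=F; D=T; W=F

Try H = True:
  (¬H ∨ ¬P) forces P = False.
  clause (¬H ∨ P) is falsified — backtrack.
So H = False.
  then (H ∨ ¬N) forces N = False.
Set C = False.
  then (¬B ∨ C) forces B = False.
  then (B ∨ ¬P) forces P = False.
Set D = True.
Set W = False.
All clauses satisfied.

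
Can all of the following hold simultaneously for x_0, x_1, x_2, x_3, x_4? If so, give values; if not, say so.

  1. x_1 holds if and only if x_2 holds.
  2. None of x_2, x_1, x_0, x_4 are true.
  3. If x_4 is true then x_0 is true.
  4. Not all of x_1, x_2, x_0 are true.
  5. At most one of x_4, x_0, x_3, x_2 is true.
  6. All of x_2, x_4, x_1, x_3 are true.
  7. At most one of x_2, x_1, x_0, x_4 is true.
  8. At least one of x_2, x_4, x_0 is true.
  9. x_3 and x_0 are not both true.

Unsatisfiable

Case x_1 = True:
  Constraint (2) is violated (x_1=T) — contradiction.
Case x_1 = False:
  Constraint (6) is violated (x_1=F) — contradiction.
Both cases fail — unsatisfiable.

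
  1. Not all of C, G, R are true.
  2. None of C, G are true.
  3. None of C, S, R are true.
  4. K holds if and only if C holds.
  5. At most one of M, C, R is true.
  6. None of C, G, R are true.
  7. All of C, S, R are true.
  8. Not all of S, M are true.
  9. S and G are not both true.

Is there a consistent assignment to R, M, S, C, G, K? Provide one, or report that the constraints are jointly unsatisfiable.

Case R = True:
  Constraint (3) is violated (R=T) — contradiction.
Case R = False:
  Constraint (7) is violated (R=F) — contradiction.
Both cases fail — unsatisfiable.

No satisfying assignment exists.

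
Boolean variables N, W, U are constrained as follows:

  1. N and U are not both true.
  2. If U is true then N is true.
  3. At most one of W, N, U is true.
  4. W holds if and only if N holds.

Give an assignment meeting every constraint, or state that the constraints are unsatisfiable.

N=F, W=F, U=F

  (1) N=F, U=F — not both ✓
  (2) U=F ⇒ N: vacuous ✓
  (3) {W, N, U}: 0 true — at most one ✓
  (4) W=F, N=F — same ✓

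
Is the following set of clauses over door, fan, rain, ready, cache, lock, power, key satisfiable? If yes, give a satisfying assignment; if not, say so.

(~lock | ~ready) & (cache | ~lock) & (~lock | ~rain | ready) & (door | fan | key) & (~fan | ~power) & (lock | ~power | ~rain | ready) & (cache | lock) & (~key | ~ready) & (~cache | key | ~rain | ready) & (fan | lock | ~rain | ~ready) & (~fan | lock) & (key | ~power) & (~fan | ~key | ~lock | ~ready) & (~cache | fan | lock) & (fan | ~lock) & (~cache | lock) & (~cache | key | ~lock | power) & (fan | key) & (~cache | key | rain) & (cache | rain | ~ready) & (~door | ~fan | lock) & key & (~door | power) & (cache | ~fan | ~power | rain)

door: False, fan: True, rain: False, ready: False, cache: True, lock: True, power: False, key: True

Unit clause (key) forces key = True.
In (~key | ~ready) only ~ready is left, so ready = False.
Set door = False.
Try fan = False:
  (fan | ~lock) forces lock = False.
  (cache | lock) forces cache = True.
  clause (~cache | fan | lock) is falsified — backtrack.
So fan = True.
  then (~fan | ~power) forces power = False.
  then (~fan | lock) forces lock = True.
  then (cache | ~lock) forces cache = True.
  then (~lock | ~rain | ready) forces rain = False.
All clauses satisfied.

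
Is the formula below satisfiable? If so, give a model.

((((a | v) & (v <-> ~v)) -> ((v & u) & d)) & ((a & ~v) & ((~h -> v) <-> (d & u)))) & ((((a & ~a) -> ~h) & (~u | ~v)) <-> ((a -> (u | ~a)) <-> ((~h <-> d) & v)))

u = False, a = True, v = False, h = False, d = True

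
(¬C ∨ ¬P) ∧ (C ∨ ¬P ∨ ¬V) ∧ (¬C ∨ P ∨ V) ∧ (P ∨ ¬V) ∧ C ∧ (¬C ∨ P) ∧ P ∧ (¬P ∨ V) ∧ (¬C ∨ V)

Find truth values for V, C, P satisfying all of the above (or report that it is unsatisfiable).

Case C = True:
  (¬C ∨ ¬P) forces P = False.
  Clause (¬C ∨ P) is falsified — contradiction.
Case C = False:
  Clause (C) is falsified — contradiction.
Both cases fail, so the formula is unsatisfiable.

The formula is unsatisfiable.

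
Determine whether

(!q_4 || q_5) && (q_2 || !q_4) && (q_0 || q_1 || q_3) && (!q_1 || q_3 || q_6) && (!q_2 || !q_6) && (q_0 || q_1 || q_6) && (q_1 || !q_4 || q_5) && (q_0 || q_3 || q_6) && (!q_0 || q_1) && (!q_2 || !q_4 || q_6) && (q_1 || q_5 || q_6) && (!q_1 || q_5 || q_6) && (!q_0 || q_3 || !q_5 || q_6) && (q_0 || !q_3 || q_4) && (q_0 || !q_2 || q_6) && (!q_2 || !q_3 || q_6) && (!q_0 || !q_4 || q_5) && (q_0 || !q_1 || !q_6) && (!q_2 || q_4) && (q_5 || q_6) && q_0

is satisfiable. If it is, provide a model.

Unit clause (q_0) forces q_0 = True.
In (!q_0 || q_1) only q_1 is left, so q_1 = True.
Try q_2 = True:
  (!q_2 || !q_6) forces q_6 = False.
  (!q_1 || q_3 || q_6) forces q_3 = True.
  clause (!q_2 || !q_3 || q_6) is falsified — backtrack.
So q_2 = False.
  then (q_2 || !q_4) forces q_4 = False.
Set q_3 = True.
Set q_5 = False.
  then (!q_1 || q_5 || q_6) forces q_6 = True.
All clauses satisfied.

q_0: True, q_1: True, q_2: False, q_3: True, q_4: False, q_5: False, q_6: True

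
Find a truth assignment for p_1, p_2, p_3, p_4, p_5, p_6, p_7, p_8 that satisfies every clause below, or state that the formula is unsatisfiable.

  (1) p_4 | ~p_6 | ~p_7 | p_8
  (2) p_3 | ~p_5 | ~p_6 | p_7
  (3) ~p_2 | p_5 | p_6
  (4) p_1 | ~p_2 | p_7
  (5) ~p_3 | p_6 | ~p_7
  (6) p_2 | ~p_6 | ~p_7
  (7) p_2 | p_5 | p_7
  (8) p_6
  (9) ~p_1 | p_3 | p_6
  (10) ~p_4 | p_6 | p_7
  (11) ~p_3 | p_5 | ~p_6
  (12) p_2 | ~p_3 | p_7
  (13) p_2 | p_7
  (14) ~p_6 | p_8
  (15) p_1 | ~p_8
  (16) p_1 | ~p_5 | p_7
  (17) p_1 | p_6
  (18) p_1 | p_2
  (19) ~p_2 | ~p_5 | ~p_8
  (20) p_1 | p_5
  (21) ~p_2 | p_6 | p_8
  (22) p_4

p_1 = True; p_2 = True; p_3 = False; p_4 = True; p_5 = False; p_6 = True; p_7 = True; p_8 = True

Unit clause (p_6) forces p_6 = True.
In (~p_6 | p_8) only p_8 is left, so p_8 = True.
In (p_1 | ~p_8) only p_1 is left, so p_1 = True.
Unit clause (p_4) forces p_4 = True.
Try p_2 = False:
  (p_2 | ~p_6 | ~p_7) forces p_7 = False.
  clause (p_2 | p_7) is falsified — backtrack.
So p_2 = True.
  then (~p_2 | ~p_5 | ~p_8) forces p_5 = False.
  then (~p_3 | p_5 | ~p_6) forces p_3 = False.
Set p_7 = True.
All clauses satisfied.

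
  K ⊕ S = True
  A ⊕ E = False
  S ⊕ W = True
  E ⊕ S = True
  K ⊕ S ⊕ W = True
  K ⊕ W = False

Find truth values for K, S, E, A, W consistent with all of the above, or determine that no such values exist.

K: False; S: True; E: False; A: False; W: False

K ⊕ S = F ⊕ T = True ✓
A ⊕ E = F ⊕ F = False ✓
S ⊕ W = T ⊕ F = True ✓
E ⊕ S = F ⊕ T = True ✓
K ⊕ S ⊕ W = F ⊕ T ⊕ F = True ✓
K ⊕ W = F ⊕ F = False ✓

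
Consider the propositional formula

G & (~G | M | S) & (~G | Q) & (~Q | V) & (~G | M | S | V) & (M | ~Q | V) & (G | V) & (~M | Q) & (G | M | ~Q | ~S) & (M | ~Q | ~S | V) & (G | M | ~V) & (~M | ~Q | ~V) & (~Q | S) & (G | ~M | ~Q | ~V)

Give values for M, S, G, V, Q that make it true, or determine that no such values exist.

M=F, S=T, G=T, V=T, Q=T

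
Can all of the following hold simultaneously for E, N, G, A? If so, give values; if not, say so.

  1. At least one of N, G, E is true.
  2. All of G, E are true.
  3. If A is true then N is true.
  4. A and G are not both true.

E=T, N=T, G=T, A=F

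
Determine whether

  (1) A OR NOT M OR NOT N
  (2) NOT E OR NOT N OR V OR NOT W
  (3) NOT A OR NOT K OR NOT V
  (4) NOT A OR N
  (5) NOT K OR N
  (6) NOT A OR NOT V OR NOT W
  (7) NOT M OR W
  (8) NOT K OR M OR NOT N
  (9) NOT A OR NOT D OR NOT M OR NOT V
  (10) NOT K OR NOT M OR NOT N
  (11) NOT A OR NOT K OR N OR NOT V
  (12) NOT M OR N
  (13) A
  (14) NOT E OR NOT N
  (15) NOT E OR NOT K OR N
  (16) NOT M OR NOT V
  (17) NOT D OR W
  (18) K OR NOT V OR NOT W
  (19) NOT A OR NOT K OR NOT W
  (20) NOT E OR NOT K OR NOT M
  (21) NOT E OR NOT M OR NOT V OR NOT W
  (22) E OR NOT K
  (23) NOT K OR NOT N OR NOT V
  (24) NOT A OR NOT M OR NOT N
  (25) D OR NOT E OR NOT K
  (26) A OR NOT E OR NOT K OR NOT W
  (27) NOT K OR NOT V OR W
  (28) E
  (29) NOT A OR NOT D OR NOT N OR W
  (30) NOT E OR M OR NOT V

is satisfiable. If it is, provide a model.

No satisfying assignment exists.

Case E = True:
  (A) forces A = True.
  (NOT A OR N) forces N = True.
  Clause (NOT E OR NOT N) is falsified — contradiction.
Case E = False:
  Clause (E) is falsified — contradiction.
Both cases fail, so the formula is unsatisfiable.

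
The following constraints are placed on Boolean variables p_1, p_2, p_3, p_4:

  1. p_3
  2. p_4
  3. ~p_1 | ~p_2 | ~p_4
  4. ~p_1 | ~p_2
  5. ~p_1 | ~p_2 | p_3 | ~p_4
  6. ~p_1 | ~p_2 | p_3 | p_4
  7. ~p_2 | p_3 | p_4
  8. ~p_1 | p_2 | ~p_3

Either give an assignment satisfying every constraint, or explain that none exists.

p_1 = False, p_2 = False, p_3 = True, p_4 = True

Unit clause (p_3) forces p_3 = True.
Unit clause (p_4) forces p_4 = True.
Try p_1 = True:
  (~p_1 | ~p_2 | ~p_4) forces p_2 = False.
  clause (~p_1 | p_2 | ~p_3) is falsified — backtrack.
So p_1 = False.
Set p_2 = False.
Check each clause:
  (p_3): p_3 holds.
  (p_4): p_4 holds.
  (~p_1 | ~p_2 | ~p_4): ~p_1 holds.
  (~p_1 | ~p_2): ~p_1 holds.
  (~p_1 | ~p_2 | p_3 | ~p_4): ~p_1 holds.
  (~p_1 | ~p_2 | p_3 | p_4): ~p_1 holds.
  (~p_2 | p_3 | p_4): ~p_2 holds.
  (~p_1 | p_2 | ~p_3): ~p_1 holds.
All clauses satisfied.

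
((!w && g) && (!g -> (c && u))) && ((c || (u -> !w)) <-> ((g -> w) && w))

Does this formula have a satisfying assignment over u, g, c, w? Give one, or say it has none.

UNSATISFIABLE

Case w = True: the conjunct !w is False.
Case w = False: the conjunct (c || (u -> !w)) <-> ((g -> w) && w) becomes (c || True) <-> (!g && False) = False.
Both cases fail — unsatisfiable.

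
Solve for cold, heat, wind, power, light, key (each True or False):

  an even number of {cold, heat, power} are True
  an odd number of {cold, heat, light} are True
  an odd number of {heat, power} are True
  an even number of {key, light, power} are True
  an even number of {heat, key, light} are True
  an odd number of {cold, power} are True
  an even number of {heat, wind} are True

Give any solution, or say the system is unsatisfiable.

UNSATISFIABLE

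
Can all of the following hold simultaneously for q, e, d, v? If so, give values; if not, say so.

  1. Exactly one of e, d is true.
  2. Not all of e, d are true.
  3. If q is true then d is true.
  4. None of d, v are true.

q = False; e = True; d = False; v = False

  (1) {e, d}: 1 true — exactly one ✓
  (2) {e, d}: 1/2 true — not all ✓
  (3) q=F ⇒ d: vacuous ✓
  (4) {d, v}: 0 true — none ✓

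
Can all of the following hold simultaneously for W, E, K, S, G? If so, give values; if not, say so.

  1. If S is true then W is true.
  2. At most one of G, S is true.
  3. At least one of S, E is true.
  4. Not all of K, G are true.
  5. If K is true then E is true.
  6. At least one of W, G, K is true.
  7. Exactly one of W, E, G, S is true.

W=F; E=T; K=T; S=F; G=F

  (1) S=F ⇒ W: vacuous ✓
  (2) {G, S}: 0 true — at most one ✓
  (3) {S, E}: 1 true — at least one ✓
  (4) {K, G}: 1/2 true — not all ✓
  (5) K=T ⇒ E: T ✓
  (6) {W, G, K}: 1 true — at least one ✓
  (7) {W, E, G, S}: 1 true — exactly one ✓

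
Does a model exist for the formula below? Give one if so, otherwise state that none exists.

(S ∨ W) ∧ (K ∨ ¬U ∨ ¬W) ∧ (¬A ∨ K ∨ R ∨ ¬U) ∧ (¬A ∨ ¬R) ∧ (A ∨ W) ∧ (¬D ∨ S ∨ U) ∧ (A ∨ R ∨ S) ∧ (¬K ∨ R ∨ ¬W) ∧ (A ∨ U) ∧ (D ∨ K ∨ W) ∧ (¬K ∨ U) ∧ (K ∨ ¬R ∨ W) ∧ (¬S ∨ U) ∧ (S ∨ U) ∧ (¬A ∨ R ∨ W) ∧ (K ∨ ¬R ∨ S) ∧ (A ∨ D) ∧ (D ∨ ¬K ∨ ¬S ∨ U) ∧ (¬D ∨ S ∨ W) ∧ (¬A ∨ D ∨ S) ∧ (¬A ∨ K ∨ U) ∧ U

Unit clause (U) forces U = True.
Try W = False:
  (S ∨ W) forces S = True.
  (A ∨ W) forces A = True.
  (¬A ∨ ¬R) forces R = False.
  clause (¬A ∨ R ∨ W) is falsified — backtrack.
So W = True.
  then (K ∨ ¬U ∨ ¬W) forces K = True.
  then (¬K ∨ R ∨ ¬W) forces R = True.
  then (¬A ∨ ¬R) forces A = False.
  then (A ∨ D) forces D = True.
Set S = False.
All clauses satisfied.

W = True; A = False; S = False; K = True; U = True; D = True; R = True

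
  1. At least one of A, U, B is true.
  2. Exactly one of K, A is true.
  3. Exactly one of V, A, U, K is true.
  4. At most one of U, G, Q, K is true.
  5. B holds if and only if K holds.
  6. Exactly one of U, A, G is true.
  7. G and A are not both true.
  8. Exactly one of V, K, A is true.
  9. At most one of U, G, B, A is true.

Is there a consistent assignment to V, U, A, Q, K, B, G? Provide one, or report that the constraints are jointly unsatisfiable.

V = False; U = False; A = True; Q = False; K = False; B = False; G = False

  (1) {A, U, B}: 1 true — at least one ✓
  (2) {K, A}: 1 true — exactly one ✓
  (3) {V, A, U, K}: 1 true — exactly one ✓
  (4) {U, G, Q, K}: 0 true — at most one ✓
  (5) B=F, K=F — same ✓
  (6) {U, A, G}: 1 true — exactly one ✓
  (7) G=F, A=T — not both ✓
  (8) {V, K, A}: 1 true — exactly one ✓
  (9) {U, G, B, A}: 1 true — at most one ✓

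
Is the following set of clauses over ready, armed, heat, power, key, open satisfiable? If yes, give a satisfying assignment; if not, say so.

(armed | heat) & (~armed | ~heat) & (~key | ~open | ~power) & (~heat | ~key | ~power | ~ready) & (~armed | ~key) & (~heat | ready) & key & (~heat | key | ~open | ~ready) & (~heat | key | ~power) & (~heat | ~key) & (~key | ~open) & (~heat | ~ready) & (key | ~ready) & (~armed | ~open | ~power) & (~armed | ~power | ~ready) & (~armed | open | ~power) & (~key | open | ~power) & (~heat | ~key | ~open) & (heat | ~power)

Unsatisfiable

Case key = True:
  (~armed | ~key) forces armed = False.
  (armed | heat) forces heat = True.
  Clause (~heat | ~key) is falsified — contradiction.
Case key = False:
  Clause (key) is falsified — contradiction.
Both cases fail, so the formula is unsatisfiable.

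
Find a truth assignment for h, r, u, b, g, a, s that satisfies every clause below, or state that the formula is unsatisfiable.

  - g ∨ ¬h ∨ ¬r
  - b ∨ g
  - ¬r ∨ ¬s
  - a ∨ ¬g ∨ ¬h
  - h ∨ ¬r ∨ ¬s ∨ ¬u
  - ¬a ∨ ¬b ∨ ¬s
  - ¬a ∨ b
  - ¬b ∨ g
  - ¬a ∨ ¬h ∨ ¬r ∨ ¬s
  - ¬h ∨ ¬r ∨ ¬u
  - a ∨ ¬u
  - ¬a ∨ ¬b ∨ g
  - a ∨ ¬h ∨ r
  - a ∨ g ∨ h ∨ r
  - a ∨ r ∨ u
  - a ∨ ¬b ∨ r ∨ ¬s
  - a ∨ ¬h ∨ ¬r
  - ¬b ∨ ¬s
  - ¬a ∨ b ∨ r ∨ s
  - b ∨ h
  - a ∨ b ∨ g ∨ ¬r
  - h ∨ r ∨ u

h=F; r=T; u=F; b=T; g=T; a=F; s=F

Set h = False.
  then (b ∨ h) forces b = True.
  then (¬b ∨ g) forces g = True.
  then (¬b ∨ ¬s) forces s = False.
Set r = True.
Set u = False.
Set a = False.
All clauses satisfied.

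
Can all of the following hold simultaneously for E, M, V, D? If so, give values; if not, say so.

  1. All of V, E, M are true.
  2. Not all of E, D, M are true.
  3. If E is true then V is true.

E = True, M = True, V = True, D = False

  (1) {V, E, M}: all 3 true ✓
  (2) {E, D, M}: 2/3 true — not all ✓
  (3) E=T ⇒ V: T ✓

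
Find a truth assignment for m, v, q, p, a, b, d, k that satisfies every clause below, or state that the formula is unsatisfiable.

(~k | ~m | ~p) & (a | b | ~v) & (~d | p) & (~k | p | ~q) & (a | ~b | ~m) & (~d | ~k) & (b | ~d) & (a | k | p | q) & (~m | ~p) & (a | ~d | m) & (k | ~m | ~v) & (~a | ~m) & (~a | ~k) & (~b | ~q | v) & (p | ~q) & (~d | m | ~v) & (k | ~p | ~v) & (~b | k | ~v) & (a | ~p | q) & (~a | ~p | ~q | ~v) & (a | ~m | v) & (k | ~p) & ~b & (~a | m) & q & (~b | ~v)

m: False; v: False; q: True; p: True; a: False; b: False; d: False; k: True

Unit clause (~b) forces b = False.
Unit clause (q) forces q = True.
In (b | ~d) only ~d is left, so d = False.
In (p | ~q) only p is left, so p = True.
In (k | ~p) only k is left, so k = True.
In (~k | ~m | ~p) only ~m is left, so m = False.
In (~a | ~k) only ~a is left, so a = False.
In (a | b | ~v) only ~v is left, so v = False.
All clauses satisfied.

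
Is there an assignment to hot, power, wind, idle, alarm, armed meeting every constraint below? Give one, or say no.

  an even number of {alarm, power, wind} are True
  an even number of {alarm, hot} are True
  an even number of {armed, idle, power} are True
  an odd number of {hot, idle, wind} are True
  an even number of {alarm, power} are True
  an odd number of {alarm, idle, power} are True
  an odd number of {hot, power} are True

Unsatisfiable

Adding constraints 2, 5, 7 mod 2: every variable appears an even number of times on the left, so the left side is 0.
But the right sides sum to 1 (mod 2). 0 ≠ 1 — the system is inconsistent.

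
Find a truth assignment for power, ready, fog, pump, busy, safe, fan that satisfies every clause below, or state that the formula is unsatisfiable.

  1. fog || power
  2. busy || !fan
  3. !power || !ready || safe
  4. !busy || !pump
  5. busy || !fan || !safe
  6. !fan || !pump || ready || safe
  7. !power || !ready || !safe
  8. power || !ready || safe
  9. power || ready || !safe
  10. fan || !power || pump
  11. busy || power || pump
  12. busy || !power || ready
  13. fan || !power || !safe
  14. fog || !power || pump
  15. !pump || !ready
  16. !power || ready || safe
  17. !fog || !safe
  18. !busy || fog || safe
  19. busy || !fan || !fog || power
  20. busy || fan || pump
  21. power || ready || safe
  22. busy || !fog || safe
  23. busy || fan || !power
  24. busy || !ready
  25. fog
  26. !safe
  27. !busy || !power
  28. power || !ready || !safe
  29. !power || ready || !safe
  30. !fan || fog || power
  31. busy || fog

Case fog = True:
  (!fog || !safe) forces safe = False.
  (busy || !fog || safe) forces busy = True.
  (!busy || !pump) forces pump = False.
  (!busy || !power) forces power = False.
  (power || !ready || safe) forces ready = False.
  Clause (power || ready || safe) is falsified — contradiction.
Case fog = False:
  Clause (fog) is falsified — contradiction.
Both cases fail, so the formula is unsatisfiable.

Unsatisfiable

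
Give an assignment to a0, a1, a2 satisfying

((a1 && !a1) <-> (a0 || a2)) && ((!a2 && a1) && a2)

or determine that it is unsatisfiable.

No satisfying assignment exists.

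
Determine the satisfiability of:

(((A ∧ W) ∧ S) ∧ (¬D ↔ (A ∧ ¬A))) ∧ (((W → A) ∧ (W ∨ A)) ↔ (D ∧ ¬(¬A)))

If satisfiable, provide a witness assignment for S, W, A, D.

S: True, W: True, A: True, D: True

  ((A ∧ W) ∧ S) ∧ (¬D ↔ (A ∧ ¬A)) = True
    (A ∧ W) ∧ S = True
      A ∧ W = True
    ¬D ↔ (A ∧ ¬A) = True
      ¬D = False
      A ∧ ¬A = False
        ¬A = False
  ((W → A) ∧ (W ∨ A)) ↔ (D ∧ ¬(¬A)) = True
    (W → A) ∧ (W ∨ A) = True
      W → A = True
      W ∨ A = True
    D ∧ ¬(¬A) = True
      ¬(¬A) = True
        ¬A = False
Both conjuncts True, so the formula holds.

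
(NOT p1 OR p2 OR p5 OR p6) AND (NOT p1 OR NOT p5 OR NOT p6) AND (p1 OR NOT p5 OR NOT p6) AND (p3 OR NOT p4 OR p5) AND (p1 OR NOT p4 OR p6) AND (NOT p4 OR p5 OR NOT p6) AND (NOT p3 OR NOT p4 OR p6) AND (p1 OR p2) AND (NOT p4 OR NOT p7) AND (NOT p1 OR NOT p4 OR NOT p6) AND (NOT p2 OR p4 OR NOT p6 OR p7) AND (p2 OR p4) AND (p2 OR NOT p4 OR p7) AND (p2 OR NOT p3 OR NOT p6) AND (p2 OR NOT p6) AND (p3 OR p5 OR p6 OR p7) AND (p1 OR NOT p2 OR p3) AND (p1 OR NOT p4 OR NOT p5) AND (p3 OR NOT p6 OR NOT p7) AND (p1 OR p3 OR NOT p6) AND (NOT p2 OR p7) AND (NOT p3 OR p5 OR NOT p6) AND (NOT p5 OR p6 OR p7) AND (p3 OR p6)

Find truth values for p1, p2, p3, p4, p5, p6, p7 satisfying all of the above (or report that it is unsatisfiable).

p1=F, p2=T, p3=T, p4=F, p5=F, p6=F, p7=T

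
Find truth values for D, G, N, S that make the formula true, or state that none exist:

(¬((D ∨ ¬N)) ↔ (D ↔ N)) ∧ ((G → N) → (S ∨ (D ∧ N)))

D = True, G = False, N = False, S = True

  ¬((D ∨ ¬N)) ↔ (D ↔ N) = True
    ¬((D ∨ ¬N)) = False
      D ∨ ¬N = True
        ¬N = True
    D ↔ N = False
  (G → N) → (S ∨ (D ∧ N)) = True
    G → N = True
    S ∨ (D ∧ N) = True
      D ∧ N = False
Both conjuncts True, so the formula holds.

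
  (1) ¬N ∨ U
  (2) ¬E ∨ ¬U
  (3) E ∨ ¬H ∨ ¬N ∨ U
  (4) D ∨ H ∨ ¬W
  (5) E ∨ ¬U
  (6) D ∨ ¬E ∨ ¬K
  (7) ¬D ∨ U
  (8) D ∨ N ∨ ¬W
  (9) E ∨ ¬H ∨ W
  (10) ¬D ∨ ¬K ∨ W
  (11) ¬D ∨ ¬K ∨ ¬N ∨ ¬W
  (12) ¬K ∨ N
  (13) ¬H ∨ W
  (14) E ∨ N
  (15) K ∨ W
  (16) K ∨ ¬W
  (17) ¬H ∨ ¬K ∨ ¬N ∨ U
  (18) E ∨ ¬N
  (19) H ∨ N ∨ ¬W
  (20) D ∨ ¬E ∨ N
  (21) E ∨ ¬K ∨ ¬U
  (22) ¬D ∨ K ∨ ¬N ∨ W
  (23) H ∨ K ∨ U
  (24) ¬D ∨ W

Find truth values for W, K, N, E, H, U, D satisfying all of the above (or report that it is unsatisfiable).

Case K = True:
  (¬K ∨ N) forces N = True.
  (¬N ∨ U) forces U = True.
  (¬E ∨ ¬U) forces E = False.
  Clause (E ∨ ¬U) is falsified — contradiction.
Case K = False:
  (K ∨ W) forces W = True.
  Clause (K ∨ ¬W) is falsified — contradiction.
Both cases fail, so the formula is unsatisfiable.

Unsatisfiable — no assignment works.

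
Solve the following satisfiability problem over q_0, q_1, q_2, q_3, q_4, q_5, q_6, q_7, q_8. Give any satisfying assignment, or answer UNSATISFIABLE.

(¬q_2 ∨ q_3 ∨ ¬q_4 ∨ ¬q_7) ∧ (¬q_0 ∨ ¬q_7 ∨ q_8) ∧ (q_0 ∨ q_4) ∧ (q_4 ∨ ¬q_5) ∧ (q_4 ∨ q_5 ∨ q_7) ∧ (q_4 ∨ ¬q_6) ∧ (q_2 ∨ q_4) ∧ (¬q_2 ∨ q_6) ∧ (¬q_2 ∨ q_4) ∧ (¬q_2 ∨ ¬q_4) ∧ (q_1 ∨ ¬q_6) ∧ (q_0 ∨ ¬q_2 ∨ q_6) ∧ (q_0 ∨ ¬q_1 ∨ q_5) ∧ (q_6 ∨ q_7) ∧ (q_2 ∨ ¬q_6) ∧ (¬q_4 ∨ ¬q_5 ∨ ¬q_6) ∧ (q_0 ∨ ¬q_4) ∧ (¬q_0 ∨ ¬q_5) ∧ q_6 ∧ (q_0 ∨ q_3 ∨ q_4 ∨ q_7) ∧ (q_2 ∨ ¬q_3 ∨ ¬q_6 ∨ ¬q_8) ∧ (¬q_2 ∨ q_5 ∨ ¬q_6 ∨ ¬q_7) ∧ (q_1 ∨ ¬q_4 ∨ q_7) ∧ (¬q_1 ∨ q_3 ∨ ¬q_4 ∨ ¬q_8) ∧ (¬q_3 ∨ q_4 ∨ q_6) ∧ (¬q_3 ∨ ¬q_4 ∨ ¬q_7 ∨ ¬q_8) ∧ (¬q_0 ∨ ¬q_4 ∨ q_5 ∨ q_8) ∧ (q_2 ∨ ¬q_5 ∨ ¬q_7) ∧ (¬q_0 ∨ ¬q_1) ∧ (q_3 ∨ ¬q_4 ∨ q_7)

Case q_6 = True:
  (q_4 ∨ ¬q_6) forces q_4 = True.
  (¬q_2 ∨ ¬q_4) forces q_2 = False.
  Clause (q_2 ∨ ¬q_6) is falsified — contradiction.
Case q_6 = False:
  Clause (q_6) is falsified — contradiction.
Both cases fail, so the formula is unsatisfiable.

No satisfying assignment exists.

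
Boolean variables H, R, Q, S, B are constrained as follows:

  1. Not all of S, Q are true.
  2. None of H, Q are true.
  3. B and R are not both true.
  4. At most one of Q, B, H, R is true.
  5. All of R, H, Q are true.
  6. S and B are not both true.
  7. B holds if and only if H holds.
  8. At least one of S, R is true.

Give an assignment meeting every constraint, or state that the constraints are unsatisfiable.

The formula is unsatisfiable.

Case H = True:
  Constraint (2) is violated (H=T) — contradiction.
Case H = False:
  Constraint (5) is violated (H=F) — contradiction.
Both cases fail — unsatisfiable.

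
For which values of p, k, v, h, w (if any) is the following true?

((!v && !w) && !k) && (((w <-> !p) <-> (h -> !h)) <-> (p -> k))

p = True; k = False; v = False; h = True; w = False

  (!v && !w) && !k = True
    !v && !w = True
      !v = True
      !w = True
    !k = True
  ((w <-> !p) <-> (h -> !h)) <-> (p -> k) = True
    (w <-> !p) <-> (h -> !h) = False
      w <-> !p = True
        !p = False
      h -> !h = False
        !h = False
    p -> k = False
Both conjuncts True, so the formula holds.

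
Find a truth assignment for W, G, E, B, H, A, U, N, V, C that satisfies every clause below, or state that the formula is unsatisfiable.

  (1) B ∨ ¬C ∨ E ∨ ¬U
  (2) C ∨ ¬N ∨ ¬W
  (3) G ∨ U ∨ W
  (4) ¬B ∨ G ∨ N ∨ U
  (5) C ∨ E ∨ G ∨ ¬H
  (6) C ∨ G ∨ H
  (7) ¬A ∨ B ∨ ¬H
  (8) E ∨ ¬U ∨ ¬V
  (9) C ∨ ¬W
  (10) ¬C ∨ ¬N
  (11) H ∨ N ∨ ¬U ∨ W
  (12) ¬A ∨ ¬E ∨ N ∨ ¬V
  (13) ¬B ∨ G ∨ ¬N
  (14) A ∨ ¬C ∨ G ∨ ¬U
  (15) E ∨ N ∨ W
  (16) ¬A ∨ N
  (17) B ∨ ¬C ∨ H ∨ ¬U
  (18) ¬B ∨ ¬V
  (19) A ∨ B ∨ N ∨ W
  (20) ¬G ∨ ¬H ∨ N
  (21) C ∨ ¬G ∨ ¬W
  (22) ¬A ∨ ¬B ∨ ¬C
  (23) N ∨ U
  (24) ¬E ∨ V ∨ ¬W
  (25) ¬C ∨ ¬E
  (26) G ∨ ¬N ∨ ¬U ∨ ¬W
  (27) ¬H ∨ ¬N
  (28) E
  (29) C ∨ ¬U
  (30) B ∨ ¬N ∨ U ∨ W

W = False; G = True; E = True; B = True; H = False; A = False; U = False; N = True; V = False; C = False

Unit clause (E) forces E = True.
In (¬C ∨ ¬E) only ¬C is left, so C = False.
In (C ∨ ¬U) only ¬U is left, so U = False.
In (C ∨ ¬W) only ¬W is left, so W = False.
In (N ∨ U) only N is left, so N = True.
In (¬H ∨ ¬N) only ¬H is left, so H = False.
In (B ∨ ¬N ∨ U ∨ W) only B is left, so B = True.
In (G ∨ U ∨ W) only G is left, so G = True.
In (¬B ∨ ¬V) only ¬V is left, so V = False.
Set A = False.
All clauses satisfied.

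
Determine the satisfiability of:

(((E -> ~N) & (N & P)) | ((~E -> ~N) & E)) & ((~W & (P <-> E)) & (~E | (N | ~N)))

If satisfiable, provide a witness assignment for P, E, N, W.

P: True, E: True, N: False, W: False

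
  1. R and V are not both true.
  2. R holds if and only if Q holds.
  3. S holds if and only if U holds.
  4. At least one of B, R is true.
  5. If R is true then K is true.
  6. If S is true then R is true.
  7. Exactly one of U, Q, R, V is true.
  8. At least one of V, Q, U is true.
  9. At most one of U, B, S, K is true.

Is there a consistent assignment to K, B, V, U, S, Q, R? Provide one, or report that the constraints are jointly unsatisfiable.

K = False, B = True, V = True, U = False, S = False, Q = False, R = False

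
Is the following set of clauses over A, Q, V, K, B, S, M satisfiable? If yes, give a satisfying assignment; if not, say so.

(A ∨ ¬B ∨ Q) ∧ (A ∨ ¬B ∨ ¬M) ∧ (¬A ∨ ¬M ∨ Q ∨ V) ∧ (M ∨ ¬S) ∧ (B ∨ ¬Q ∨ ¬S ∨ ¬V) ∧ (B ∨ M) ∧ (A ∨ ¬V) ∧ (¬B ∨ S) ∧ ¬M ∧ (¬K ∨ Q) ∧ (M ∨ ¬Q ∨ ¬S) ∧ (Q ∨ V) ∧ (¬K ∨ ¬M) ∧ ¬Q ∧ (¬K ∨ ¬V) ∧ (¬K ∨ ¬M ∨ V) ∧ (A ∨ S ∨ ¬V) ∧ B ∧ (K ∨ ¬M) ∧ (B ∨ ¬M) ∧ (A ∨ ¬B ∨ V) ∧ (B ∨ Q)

Unsatisfiable — no assignment works.

Case B = True:
  (¬B ∨ S) forces S = True.
  (M ∨ ¬S) forces M = True.
  Clause (¬M) is falsified — contradiction.
Case B = False:
  Clause (B) is falsified — contradiction.
Both cases fail, so the formula is unsatisfiable.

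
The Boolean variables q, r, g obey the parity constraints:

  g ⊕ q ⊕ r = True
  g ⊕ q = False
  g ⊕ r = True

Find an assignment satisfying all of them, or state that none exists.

q = False, r = True, g = False

g ⊕ q ⊕ r = F ⊕ F ⊕ T = True ✓
g ⊕ q = F ⊕ F = False ✓
g ⊕ r = F ⊕ T = True ✓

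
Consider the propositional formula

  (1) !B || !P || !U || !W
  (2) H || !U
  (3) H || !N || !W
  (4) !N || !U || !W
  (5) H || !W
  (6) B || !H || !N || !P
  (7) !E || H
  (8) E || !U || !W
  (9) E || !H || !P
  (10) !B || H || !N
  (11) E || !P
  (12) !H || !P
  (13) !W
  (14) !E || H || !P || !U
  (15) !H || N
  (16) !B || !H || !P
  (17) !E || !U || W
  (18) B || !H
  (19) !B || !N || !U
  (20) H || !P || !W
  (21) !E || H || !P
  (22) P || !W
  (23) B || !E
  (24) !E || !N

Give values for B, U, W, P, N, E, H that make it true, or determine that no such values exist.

B=T, U=F, W=F, P=F, N=T, E=F, H=T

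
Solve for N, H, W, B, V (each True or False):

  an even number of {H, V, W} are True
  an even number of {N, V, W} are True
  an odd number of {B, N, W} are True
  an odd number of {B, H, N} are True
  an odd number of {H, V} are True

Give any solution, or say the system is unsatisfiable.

N = True; H = True; W = True; B = True; V = False

{H, V, W}: 2 true → even ✓
{N, V, W}: 2 true → even ✓
{B, N, W}: 3 true → odd ✓
{B, H, N}: 3 true → odd ✓
{H, V}: 1 true → odd ✓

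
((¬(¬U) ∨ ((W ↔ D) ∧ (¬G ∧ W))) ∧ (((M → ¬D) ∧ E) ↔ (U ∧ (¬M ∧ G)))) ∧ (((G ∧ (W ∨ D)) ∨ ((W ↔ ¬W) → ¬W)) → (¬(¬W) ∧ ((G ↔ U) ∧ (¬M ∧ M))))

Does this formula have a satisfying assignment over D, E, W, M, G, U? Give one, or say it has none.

The conjunct ((G ∧ (W ∨ D)) ∨ ((W ↔ ¬W) → ¬W)) → (¬(¬W) ∧ ((G ↔ U) ∧ (¬M ∧ M))) is unsatisfiable on its own:
  W = True: simplifies to (G ↔ U) ∧ (¬M ∧ M).
    M = True: the conjunct ¬M is False.
    M = False: the conjunct M is False.
  W = False: this becomes ((G ∧ D) ∨ True) → (False ∧ ((G ↔ U) ∧ (¬M ∧ M))) = False.
So the whole conjunction is unsatisfiable.

UNSATISFIABLE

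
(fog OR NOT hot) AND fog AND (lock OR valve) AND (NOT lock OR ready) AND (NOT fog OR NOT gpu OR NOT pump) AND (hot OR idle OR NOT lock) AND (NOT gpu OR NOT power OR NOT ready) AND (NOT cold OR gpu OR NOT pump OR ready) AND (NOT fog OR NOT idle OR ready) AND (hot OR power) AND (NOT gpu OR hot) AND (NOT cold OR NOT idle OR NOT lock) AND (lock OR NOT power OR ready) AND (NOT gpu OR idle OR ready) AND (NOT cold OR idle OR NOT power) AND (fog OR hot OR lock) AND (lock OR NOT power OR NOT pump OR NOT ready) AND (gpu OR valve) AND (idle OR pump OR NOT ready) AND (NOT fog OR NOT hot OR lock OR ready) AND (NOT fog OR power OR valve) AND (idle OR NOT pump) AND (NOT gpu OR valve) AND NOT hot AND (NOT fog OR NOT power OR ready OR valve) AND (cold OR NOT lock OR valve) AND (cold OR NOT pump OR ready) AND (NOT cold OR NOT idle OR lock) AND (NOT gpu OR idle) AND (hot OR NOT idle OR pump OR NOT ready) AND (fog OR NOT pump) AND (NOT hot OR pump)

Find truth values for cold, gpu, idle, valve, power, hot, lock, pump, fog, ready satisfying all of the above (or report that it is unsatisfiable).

Unit clause (fog) forces fog = True.
Unit clause (NOT hot) forces hot = False.
In (hot OR power) only power is left, so power = True.
In (NOT gpu OR hot) only NOT gpu is left, so gpu = False.
In (gpu OR valve) only valve is left, so valve = True.
Try cold = True:
  (NOT cold OR idle OR NOT power) forces idle = True.
  (NOT fog OR NOT idle OR ready) forces ready = True.
  (NOT cold OR NOT idle OR NOT lock) forces lock = False.
  clause (NOT cold OR NOT idle OR lock) is falsified — backtrack.
So cold = False.
Set idle = True.
  then (NOT fog OR NOT idle OR ready) forces ready = True.
  then (hot OR NOT idle OR pump OR NOT ready) forces pump = True.
  then (lock OR NOT power OR NOT pump OR NOT ready) forces lock = True.
All clauses satisfied.

cold: False, gpu: False, idle: True, valve: True, power: True, hot: False, lock: True, pump: True, fog: True, ready: True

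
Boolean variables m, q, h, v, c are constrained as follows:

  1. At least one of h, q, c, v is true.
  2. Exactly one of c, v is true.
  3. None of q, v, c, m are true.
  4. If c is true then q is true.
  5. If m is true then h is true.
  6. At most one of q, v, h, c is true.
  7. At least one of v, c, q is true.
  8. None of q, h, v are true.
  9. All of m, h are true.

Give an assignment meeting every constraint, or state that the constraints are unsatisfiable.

Case m = True:
  Constraint (3) is violated (m=T) — contradiction.
Case m = False:
  Constraint (9) is violated (m=F) — contradiction.
Both cases fail — unsatisfiable.

Unsatisfiable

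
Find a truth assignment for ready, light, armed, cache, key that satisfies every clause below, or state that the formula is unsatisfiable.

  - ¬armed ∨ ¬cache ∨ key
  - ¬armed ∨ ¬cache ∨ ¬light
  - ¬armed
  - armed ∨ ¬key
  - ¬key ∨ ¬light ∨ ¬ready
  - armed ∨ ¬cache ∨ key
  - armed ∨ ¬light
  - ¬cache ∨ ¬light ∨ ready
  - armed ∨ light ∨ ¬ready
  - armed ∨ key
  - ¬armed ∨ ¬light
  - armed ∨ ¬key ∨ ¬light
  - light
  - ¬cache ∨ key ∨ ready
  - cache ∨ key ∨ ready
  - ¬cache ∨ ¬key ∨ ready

Case light = True:
  (¬armed) forces armed = False.
  Clause (armed ∨ ¬light) is falsified — contradiction.
Case light = False:
  Clause (light) is falsified — contradiction.
Both cases fail, so the formula is unsatisfiable.

UNSATISFIABLE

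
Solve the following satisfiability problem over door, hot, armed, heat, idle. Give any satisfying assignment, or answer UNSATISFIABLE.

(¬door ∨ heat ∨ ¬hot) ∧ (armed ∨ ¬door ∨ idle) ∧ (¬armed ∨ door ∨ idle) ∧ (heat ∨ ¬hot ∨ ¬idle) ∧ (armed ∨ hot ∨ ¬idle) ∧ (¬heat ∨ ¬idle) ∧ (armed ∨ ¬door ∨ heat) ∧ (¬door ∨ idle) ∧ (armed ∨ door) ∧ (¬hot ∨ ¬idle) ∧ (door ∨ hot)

Try door = False:
  (armed ∨ door) forces armed = True.
  (¬armed ∨ door ∨ idle) forces idle = True.
  (¬heat ∨ ¬idle) forces heat = False.
  (heat ∨ ¬hot ∨ ¬idle) forces hot = False.
  clause (door ∨ hot) is falsified — backtrack.
So door = True.
  then (¬door ∨ idle) forces idle = True.
  then (¬hot ∨ ¬idle) forces hot = False.
  then (armed ∨ hot ∨ ¬idle) forces armed = True.
  then (¬heat ∨ ¬idle) forces heat = False.
All clauses satisfied.

door = True, hot = False, armed = True, heat = False, idle = True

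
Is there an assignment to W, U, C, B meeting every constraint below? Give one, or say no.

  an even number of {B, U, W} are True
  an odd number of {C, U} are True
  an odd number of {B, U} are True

W=T; U=F; C=T; B=T

{B, U, W}: 2 true → even ✓
{C, U}: 1 true → odd ✓
{B, U}: 1 true → odd ✓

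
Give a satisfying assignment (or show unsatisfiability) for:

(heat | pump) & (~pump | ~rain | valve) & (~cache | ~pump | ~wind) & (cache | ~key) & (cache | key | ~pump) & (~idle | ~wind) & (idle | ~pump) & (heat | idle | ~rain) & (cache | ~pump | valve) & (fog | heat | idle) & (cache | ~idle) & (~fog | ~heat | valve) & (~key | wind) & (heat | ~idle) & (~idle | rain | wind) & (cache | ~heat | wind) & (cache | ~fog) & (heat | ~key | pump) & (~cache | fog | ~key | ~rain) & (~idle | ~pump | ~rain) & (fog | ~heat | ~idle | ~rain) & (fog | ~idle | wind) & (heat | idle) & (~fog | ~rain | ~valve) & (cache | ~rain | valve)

Set cache = True.
Set fog = False.
Set wind = True.
  then (~cache | ~pump | ~wind) forces pump = False.
  then (~idle | ~wind) forces idle = False.
  then (fog | heat | idle) forces heat = True.
Set key = False.
Set valve = True.
Set rain = False.
All clauses satisfied.

cache = True, fog = False, wind = True, key = False, idle = False, valve = True, pump = False, rain = False, heat = True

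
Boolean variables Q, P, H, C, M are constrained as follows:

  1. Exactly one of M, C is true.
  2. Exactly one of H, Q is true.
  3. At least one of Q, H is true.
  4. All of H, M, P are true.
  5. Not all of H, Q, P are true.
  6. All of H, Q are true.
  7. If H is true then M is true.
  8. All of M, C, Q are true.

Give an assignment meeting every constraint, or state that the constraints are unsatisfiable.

The formula is unsatisfiable.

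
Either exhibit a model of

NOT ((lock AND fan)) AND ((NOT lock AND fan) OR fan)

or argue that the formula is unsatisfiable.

fan = True; lock = False

  NOT ((lock AND fan)) = True
    lock AND fan = False
  (NOT lock AND fan) OR fan = True
    NOT lock AND fan = True
      NOT lock = True
Both conjuncts True, so the formula holds.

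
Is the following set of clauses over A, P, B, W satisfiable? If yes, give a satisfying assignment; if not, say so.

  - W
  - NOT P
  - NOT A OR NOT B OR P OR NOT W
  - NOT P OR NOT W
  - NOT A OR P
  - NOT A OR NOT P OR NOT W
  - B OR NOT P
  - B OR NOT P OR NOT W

A = False, P = False, B = False, W = True

Unit clause (W) forces W = True.
Unit clause (NOT P) forces P = False.
In (NOT A OR P) only NOT A is left, so A = False.
Set B = False.
Check each clause:
  (W): W holds.
  (NOT P): NOT P holds.
  (NOT A OR NOT B OR P OR NOT W): NOT A holds.
  (NOT P OR NOT W): NOT P holds.
  (NOT A OR P): NOT A holds.
  (NOT A OR NOT P OR NOT W): NOT A holds.
  (B OR NOT P): NOT P holds.
  (B OR NOT P OR NOT W): NOT P holds.
All clauses satisfied.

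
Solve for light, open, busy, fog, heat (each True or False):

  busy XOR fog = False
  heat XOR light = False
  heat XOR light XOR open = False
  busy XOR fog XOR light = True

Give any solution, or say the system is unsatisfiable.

light = True, open = False, busy = True, fog = True, heat = True

busy XOR fog = T XOR T = False ✓
heat XOR light = T XOR T = False ✓
heat XOR light XOR open = T XOR T XOR F = False ✓
busy XOR fog XOR light = T XOR T XOR T = True ✓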